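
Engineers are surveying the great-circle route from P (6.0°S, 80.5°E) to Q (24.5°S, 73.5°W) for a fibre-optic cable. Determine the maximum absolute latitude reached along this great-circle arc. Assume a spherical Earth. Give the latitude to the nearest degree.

≈ 52°S

The great circle lies in the plane with unit normal n̂ = (p₁ × p₂)/|p₁ × p₂|.
Here n̂_z ≈ -0.622; the vertex latitude is φ_max = arccos|n̂_z| ≈ 51.6°.
Check via Clairaut: cos φ_max = |cos φ₁| · sin C = cos(6.0°)·sin(141.3°) ≈ 0.622, again giving ≈ 51.6°.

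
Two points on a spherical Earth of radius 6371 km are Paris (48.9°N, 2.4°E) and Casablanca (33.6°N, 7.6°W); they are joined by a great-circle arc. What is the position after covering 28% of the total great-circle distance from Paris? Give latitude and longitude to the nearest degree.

Convert each endpoint to a unit vector on the sphere (x = cos φ cos λ, y = cos φ sin λ, z = sin φ).
The central angle between the endpoints is δ = arccos(p₁·p₂) ≈ 0.297 rad (17.0°).
Interpolate at f = 0.28 with slerp weights a = sin((1−f)δ)/sin δ ≈ 0.725, b = sin(fδ)/sin δ ≈ 0.284.
p = a·p₁ + b·p₂ ≈ (0.711, -0.011, 0.704); φ = arcsin(p_z) ≈ 44.71°, λ = atan2(p_y, p_x) ≈ -0.91°.

≈ (45°N, 1°W)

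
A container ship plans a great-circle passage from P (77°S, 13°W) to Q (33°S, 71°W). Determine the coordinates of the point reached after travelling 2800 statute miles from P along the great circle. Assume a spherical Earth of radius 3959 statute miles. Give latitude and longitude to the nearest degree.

From cos δ = sin φ₁ sin φ₂ + cos φ₁ cos φ₂ cos Δλ, the central angle is δ ≈ 0.888 rad (50.9°). The total great-circle distance is δ·R ≈ 0.888 × 3959 ≈ 3517 mi, so the target fraction is f = 2800/3517 ≈ 0.796.
Interpolate at f ≈ 0.796 with slerp weights a = sin((1−f)δ)/sin δ ≈ 0.232, b = sin(fδ)/sin δ ≈ 0.837.
p = a·p₁ + b·p₂ ≈ (0.279, -0.676, -0.682); φ = arcsin(p_z) ≈ -43.01°, λ = atan2(p_y, p_x) ≈ -67.53°.

≈ (43°S, 68°W)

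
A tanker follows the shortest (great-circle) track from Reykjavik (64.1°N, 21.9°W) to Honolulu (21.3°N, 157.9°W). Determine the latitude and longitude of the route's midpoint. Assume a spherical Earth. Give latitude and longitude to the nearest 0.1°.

≈ (61.4°N, 131.7°W)

The haversine formula gives a central angle δ ≈ 1.537 rad (88.1°) between the endpoints.
Interpolate at f = 1/2 with slerp weights a = sin((1−f)δ)/sin δ ≈ 0.695, b = sin(fδ)/sin δ ≈ 0.695.
p = a·p₁ + b·p₂ ≈ (-0.318, -0.357, 0.878); φ = arcsin(p_z) ≈ 61.42°, λ = atan2(p_y, p_x) ≈ -131.73°.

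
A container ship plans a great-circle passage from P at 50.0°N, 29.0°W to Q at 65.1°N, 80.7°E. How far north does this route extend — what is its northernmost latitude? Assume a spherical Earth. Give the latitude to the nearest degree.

≈ 71°N

The great circle lies in the plane with unit normal n̂ = (p₁ × p₂)/|p₁ × p₂|.
Here n̂_z ≈ +0.320; the vertex latitude is φ_max = arccos|n̂_z| ≈ 71.4°.
Check via Clairaut: cos φ_max = |cos φ₁| · sin C = cos(50.0°)·sin(29.8°) ≈ 0.320, again giving ≈ 71.4°.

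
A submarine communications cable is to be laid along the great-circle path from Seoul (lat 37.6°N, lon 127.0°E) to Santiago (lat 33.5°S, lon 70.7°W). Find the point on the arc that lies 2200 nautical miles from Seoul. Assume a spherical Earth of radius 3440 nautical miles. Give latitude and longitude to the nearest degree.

Write both endpoints as unit vectors p₁, p₂ with components (cos φ cos λ, cos φ sin λ, sin φ).
The central angle between the endpoints is δ = arccos(p₁·p₂) ≈ 2.881 rad (165.1°). The total great-circle distance is δ·R ≈ 2.881 × 3440 ≈ 9910 nmi, so the target fraction is f = 2200/9910 ≈ 0.222.
Interpolate at f ≈ 0.222 with slerp weights a = sin((1−f)δ)/sin δ ≈ 3.038, b = sin(fδ)/sin δ ≈ 2.314.
p = a·p₁ + b·p₂ ≈ (-0.811, 0.101, 0.576); φ = arcsin(p_z) ≈ 35.20°, λ = atan2(p_y, p_x) ≈ 172.89°.

≈ lat 35°N, lon 173°E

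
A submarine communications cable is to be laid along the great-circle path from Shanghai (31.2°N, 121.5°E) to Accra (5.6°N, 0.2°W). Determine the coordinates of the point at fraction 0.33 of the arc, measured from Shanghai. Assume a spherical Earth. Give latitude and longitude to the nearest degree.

The haversine formula gives a central angle δ ≈ 1.979 rad (113.4°) between the endpoints.
Interpolate at f = 0.33 with slerp weights a = sin((1−f)δ)/sin δ ≈ 1.057, b = sin(fδ)/sin δ ≈ 0.662.
p = a·p₁ + b·p₂ ≈ (0.186, 0.769, 0.612); φ = arcsin(p_z) ≈ 37.74°, λ = atan2(p_y, p_x) ≈ 76.37°.

≈ 38°N, 76°E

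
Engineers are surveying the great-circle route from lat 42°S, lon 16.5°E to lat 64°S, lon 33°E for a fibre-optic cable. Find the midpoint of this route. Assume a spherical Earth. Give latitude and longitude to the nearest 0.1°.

Write both endpoints as unit vectors p₁, p₂ with components (cos φ cos λ, cos φ sin λ, sin φ).
The central angle between the endpoints is δ = arccos(p₁·p₂) ≈ 0.418 rad (24.0°).
Interpolate at f = 1/2 with slerp weights a = sin((1−f)δ)/sin δ ≈ 0.511, b = sin(fδ)/sin δ ≈ 0.511.
p = a·p₁ + b·p₂ ≈ (0.552, 0.230, -0.801); φ = arcsin(p_z) ≈ -53.27°, λ = atan2(p_y, p_x) ≈ 22.61°.

≈ lat 53.3°S, lon 22.6°E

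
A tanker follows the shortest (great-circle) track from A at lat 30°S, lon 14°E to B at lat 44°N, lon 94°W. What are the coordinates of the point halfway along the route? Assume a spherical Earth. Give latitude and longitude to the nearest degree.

≈ lat 12°N, lon 33°W

From cos δ = sin φ₁ sin φ₂ + cos φ₁ cos φ₂ cos Δλ, the central angle is δ ≈ 2.141 rad (122.7°).
Interpolate at f = 1/2 with slerp weights a = sin((1−f)δ)/sin δ ≈ 1.042, b = sin(fδ)/sin δ ≈ 1.042.
p = a·p₁ + b·p₂ ≈ (0.824, -0.530, 0.203); φ = arcsin(p_z) ≈ 11.71°, λ = atan2(p_y, p_x) ≈ -32.74°.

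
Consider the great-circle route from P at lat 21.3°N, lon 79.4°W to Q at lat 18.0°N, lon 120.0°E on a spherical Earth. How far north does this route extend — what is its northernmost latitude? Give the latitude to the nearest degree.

≈ 65°N

The great circle lies in the plane with unit normal n̂ = (p₁ × p₂)/|p₁ × p₂|.
Here n̂_z ≈ -0.426; the vertex latitude is φ_max = arccos|n̂_z| ≈ 64.8°.
Check via Clairaut: cos φ_max = |cos φ₁| · sin C = cos(21.3°)·sin(27.2°) ≈ 0.426, again giving ≈ 64.8°.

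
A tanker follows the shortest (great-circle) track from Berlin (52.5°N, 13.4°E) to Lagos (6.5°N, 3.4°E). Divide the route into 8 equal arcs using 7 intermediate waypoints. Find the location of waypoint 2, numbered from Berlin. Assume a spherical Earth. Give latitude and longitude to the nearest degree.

The haversine formula gives a central angle δ ≈ 0.816 rad (46.7°) between the endpoints.
Interpolate at f = 2/8 with slerp weights a = sin((1−f)δ)/sin δ ≈ 0.789, b = sin(fδ)/sin δ ≈ 0.278.
p = a·p₁ + b·p₂ ≈ (0.743, 0.128, 0.657); φ = arcsin(p_z) ≈ 41.08°, λ = atan2(p_y, p_x) ≈ 9.75°.

≈ 41°N, 10°E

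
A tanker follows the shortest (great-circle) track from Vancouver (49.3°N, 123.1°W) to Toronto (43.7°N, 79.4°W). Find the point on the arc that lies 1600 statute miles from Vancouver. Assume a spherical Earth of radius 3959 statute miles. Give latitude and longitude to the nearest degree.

≈ (46°N, 89°W)

The haversine formula gives a central angle δ ≈ 0.526 rad (30.2°) between the endpoints. The total great-circle distance is δ·R ≈ 0.526 × 3959 ≈ 2084 mi, so the target fraction is f = 1600/2084 ≈ 0.768.
Interpolate at f ≈ 0.768 with slerp weights a = sin((1−f)δ)/sin δ ≈ 0.243, b = sin(fδ)/sin δ ≈ 0.783.
p = a·p₁ + b·p₂ ≈ (0.018, -0.689, 0.725); φ = arcsin(p_z) ≈ 46.45°, λ = atan2(p_y, p_x) ≈ -88.53°.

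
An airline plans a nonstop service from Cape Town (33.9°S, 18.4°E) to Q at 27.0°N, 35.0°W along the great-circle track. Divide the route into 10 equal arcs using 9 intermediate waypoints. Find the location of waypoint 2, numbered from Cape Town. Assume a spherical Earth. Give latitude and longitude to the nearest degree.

≈ 22°S, 6°E

Write both endpoints as unit vectors p₁, p₂ with components (cos φ cos λ, cos φ sin λ, sin φ).
The central angle between the endpoints is δ = arccos(p₁·p₂) ≈ 1.382 rad (79.2°).
Interpolate at f = 2/10 with slerp weights a = sin((1−f)δ)/sin δ ≈ 0.910, b = sin(fδ)/sin δ ≈ 0.278.
p = a·p₁ + b·p₂ ≈ (0.919, 0.096, -0.381); φ = arcsin(p_z) ≈ -22.42°, λ = atan2(p_y, p_x) ≈ 5.99°.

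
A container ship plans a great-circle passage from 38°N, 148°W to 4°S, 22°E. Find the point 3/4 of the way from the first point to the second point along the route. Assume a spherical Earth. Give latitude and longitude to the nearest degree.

Convert each endpoint to a unit vector on the sphere (x = cos φ cos λ, y = cos φ sin λ, z = sin φ).
The central angle between the endpoints is δ = arccos(p₁·p₂) ≈ 2.527 rad (144.8°).
Interpolate at f = 3/4 with slerp weights a = sin((1−f)δ)/sin δ ≈ 1.024, b = sin(fδ)/sin δ ≈ 1.644.
p = a·p₁ + b·p₂ ≈ (0.836, 0.187, 0.516); φ = arcsin(p_z) ≈ 31.07°, λ = atan2(p_y, p_x) ≈ 12.58°.

≈ 31°N, 13°E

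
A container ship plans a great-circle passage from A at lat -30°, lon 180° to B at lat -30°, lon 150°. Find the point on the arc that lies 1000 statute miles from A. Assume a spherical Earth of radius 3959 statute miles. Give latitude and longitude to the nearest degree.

Write both endpoints as unit vectors p₁, p₂ with components (cos φ cos λ, cos φ sin λ, sin φ).
The central angle between the endpoints is δ = arccos(p₁·p₂) ≈ 0.452 rad (25.9°). The total great-circle distance is δ·R ≈ 0.452 × 3959 ≈ 1790 mi, so the target fraction is f = 1000/1790 ≈ 0.559.
Interpolate at f ≈ 0.559 with slerp weights a = sin((1−f)δ)/sin δ ≈ 0.454, b = sin(fδ)/sin δ ≈ 0.572.
p = a·p₁ + b·p₂ ≈ (-0.822, 0.248, -0.513); φ = arcsin(p_z) ≈ -30.86°, λ = atan2(p_y, p_x) ≈ 163.23°.

≈ lat -31°, lon 163°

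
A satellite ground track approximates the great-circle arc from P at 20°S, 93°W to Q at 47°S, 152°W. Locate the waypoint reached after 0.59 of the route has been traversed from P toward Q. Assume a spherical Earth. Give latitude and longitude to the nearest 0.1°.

The haversine formula gives a central angle δ ≈ 0.952 rad (54.5°) between the endpoints.
Interpolate at f = 0.59 with slerp weights a = sin((1−f)δ)/sin δ ≈ 0.467, b = sin(fδ)/sin δ ≈ 0.654.
p = a·p₁ + b·p₂ ≈ (-0.417, -0.648, -0.638); φ = arcsin(p_z) ≈ -39.64°, λ = atan2(p_y, p_x) ≈ -122.76°.

≈ 39.6°S, 122.8°W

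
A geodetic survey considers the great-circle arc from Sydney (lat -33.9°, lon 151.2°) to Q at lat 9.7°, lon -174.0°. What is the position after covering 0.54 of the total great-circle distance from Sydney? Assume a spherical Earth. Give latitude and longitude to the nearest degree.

≈ lat -11°, lon 171°

From cos δ = sin φ₁ sin φ₂ + cos φ₁ cos φ₂ cos Δλ, the central angle is δ ≈ 0.955 rad (54.7°).
Interpolate at f = 0.54 with slerp weights a = sin((1−f)δ)/sin δ ≈ 0.521, b = sin(fδ)/sin δ ≈ 0.604.
p = a·p₁ + b·p₂ ≈ (-0.971, 0.146, -0.189); φ = arcsin(p_z) ≈ -10.88°, λ = atan2(p_y, p_x) ≈ 171.45°.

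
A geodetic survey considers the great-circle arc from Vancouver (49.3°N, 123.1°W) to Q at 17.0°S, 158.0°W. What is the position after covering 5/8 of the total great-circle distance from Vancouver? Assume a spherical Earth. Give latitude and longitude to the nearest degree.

Write both endpoints as unit vectors p₁, p₂ with components (cos φ cos λ, cos φ sin λ, sin φ).
The central angle between the endpoints is δ = arccos(p₁·p₂) ≈ 1.277 rad (73.2°).
Interpolate at f = 5/8 with slerp weights a = sin((1−f)δ)/sin δ ≈ 0.481, b = sin(fδ)/sin δ ≈ 0.748.
p = a·p₁ + b·p₂ ≈ (-0.835, -0.531, 0.146); φ = arcsin(p_z) ≈ 8.41°, λ = atan2(p_y, p_x) ≈ -147.54°.

≈ 8°N, 148°W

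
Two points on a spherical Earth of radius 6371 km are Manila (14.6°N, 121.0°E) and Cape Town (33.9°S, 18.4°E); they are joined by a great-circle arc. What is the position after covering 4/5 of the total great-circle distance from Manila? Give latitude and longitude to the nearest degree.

≈ (29°S, 43°E)

Convert each endpoint to a unit vector on the sphere (x = cos φ cos λ, y = cos φ sin λ, z = sin φ).
The central angle between the endpoints is δ = arccos(p₁·p₂) ≈ 1.892 rad (108.4°).
Interpolate at f = 4/5 with slerp weights a = sin((1−f)δ)/sin δ ≈ 0.389, b = sin(fδ)/sin δ ≈ 1.052.
p = a·p₁ + b·p₂ ≈ (0.635, 0.599, -0.489); φ = arcsin(p_z) ≈ -29.26°, λ = atan2(p_y, p_x) ≈ 43.33°.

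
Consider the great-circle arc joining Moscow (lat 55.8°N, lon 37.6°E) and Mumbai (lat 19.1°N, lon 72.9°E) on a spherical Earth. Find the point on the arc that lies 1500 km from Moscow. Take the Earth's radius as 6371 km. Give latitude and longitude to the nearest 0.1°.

≈ lat 46.1°N, lon 52.6°E

The haversine formula gives a central angle δ ≈ 0.790 rad (45.2°) between the endpoints. The total great-circle distance is δ·R ≈ 0.790 × 6371 ≈ 5031 km, so the target fraction is f = 1500/5031 ≈ 0.298.
Interpolate at f ≈ 0.298 with slerp weights a = sin((1−f)δ)/sin δ ≈ 0.741, b = sin(fδ)/sin δ ≈ 0.329.
p = a·p₁ + b·p₂ ≈ (0.421, 0.551, 0.720); φ = arcsin(p_z) ≈ 46.09°, λ = atan2(p_y, p_x) ≈ 52.59°.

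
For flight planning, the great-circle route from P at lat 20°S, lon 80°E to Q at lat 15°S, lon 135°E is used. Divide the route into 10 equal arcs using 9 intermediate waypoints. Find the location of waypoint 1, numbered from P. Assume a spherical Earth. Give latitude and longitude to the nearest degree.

≈ lat 20°S, lon 86°E

Write both endpoints as unit vectors p₁, p₂ with components (cos φ cos λ, cos φ sin λ, sin φ).
The central angle between the endpoints is δ = arccos(p₁·p₂) ≈ 0.916 rad (52.5°).
Interpolate at f = 1/10 with slerp weights a = sin((1−f)δ)/sin δ ≈ 0.926, b = sin(fδ)/sin δ ≈ 0.115.
p = a·p₁ + b·p₂ ≈ (0.072, 0.935, -0.346); φ = arcsin(p_z) ≈ -20.27°, λ = atan2(p_y, p_x) ≈ 85.58°.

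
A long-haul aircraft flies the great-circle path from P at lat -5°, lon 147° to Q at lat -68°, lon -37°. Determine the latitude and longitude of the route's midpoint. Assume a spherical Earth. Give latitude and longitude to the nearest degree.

≈ lat -58°, lon 149°

From cos δ = sin φ₁ sin φ₂ + cos φ₁ cos φ₂ cos Δλ, the central angle is δ ≈ 1.867 rad (106.9°).
Interpolate at f = 1/2 with slerp weights a = sin((1−f)δ)/sin δ ≈ 0.840, b = sin(fδ)/sin δ ≈ 0.840.
p = a·p₁ + b·p₂ ≈ (-0.451, 0.266, -0.852); φ = arcsin(p_z) ≈ -58.44°, λ = atan2(p_y, p_x) ≈ 149.40°.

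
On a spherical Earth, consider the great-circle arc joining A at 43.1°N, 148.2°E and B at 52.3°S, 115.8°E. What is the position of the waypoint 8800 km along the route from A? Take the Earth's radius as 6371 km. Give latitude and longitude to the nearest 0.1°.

Convert each endpoint to a unit vector on the sphere (x = cos φ cos λ, y = cos φ sin λ, z = sin φ).
The central angle between the endpoints is δ = arccos(p₁·p₂) ≈ 1.735 rad (99.4°). The total great-circle distance is δ·R ≈ 1.735 × 6371 ≈ 11055 km, so the target fraction is f = 8800/11055 ≈ 0.796.
Interpolate at f ≈ 0.796 with slerp weights a = sin((1−f)δ)/sin δ ≈ 0.351, b = sin(fδ)/sin δ ≈ 0.996.
p = a·p₁ + b·p₂ ≈ (-0.483, 0.683, -0.548); φ = arcsin(p_z) ≈ -33.21°, λ = atan2(p_y, p_x) ≈ 125.25°.

≈ 33.2°S, 125.3°E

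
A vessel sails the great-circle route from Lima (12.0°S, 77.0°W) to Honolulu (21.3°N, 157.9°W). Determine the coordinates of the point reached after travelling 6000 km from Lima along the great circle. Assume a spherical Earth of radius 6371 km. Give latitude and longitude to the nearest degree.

Write both endpoints as unit vectors p₁, p₂ with components (cos φ cos λ, cos φ sin λ, sin φ).
The central angle between the endpoints is δ = arccos(p₁·p₂) ≈ 1.502 rad (86.1°). The total great-circle distance is δ·R ≈ 1.502 × 6371 ≈ 9570 km, so the target fraction is f = 6000/9570 ≈ 0.627.
Interpolate at f ≈ 0.627 with slerp weights a = sin((1−f)δ)/sin δ ≈ 0.533, b = sin(fδ)/sin δ ≈ 0.811.
p = a·p₁ + b·p₂ ≈ (-0.582, -0.792, 0.184); φ = arcsin(p_z) ≈ 10.58°, λ = atan2(p_y, p_x) ≈ -126.34°.

≈ 11°N, 126°W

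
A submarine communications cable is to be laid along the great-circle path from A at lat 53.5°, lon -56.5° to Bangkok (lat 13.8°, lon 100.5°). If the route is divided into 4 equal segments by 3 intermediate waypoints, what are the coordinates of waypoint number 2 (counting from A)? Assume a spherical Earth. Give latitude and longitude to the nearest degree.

Convert each endpoint to a unit vector on the sphere (x = cos φ cos λ, y = cos φ sin λ, z = sin φ).
The central angle between the endpoints is δ = arccos(p₁·p₂) ≈ 1.918 rad (109.9°).
Interpolate at f = 2/4 with slerp weights a = sin((1−f)δ)/sin δ ≈ 0.870, b = sin(fδ)/sin δ ≈ 0.870.
p = a·p₁ + b·p₂ ≈ (0.132, 0.399, 0.907); φ = arcsin(p_z) ≈ 65.13°, λ = atan2(p_y, p_x) ≈ 71.75°.

≈ lat 65°, lon 72°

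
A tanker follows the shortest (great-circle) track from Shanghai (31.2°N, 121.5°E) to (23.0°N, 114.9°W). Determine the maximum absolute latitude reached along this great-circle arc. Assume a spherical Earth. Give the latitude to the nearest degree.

≈ 48°N

The great circle lies in the plane with unit normal n̂ = (p₁ × p₂)/|p₁ × p₂|.
Here n̂_z ≈ +0.674; the vertex latitude is φ_max = arccos|n̂_z| ≈ 47.6°.
Check via Clairaut: cos φ_max = |cos φ₁| · sin C = cos(31.2°)·sin(52.0°) ≈ 0.674, again giving ≈ 47.6°.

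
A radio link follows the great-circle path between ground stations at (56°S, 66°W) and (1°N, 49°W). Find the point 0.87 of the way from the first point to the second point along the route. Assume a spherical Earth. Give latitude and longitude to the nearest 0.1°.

Convert each endpoint to a unit vector on the sphere (x = cos φ cos λ, y = cos φ sin λ, z = sin φ).
The central angle between the endpoints is δ = arccos(p₁·p₂) ≈ 1.024 rad (58.7°).
Interpolate at f = 0.87 with slerp weights a = sin((1−f)δ)/sin δ ≈ 0.155, b = sin(fδ)/sin δ ≈ 0.910.
p = a·p₁ + b·p₂ ≈ (0.632, -0.766, -0.113); φ = arcsin(p_z) ≈ -6.48°, λ = atan2(p_y, p_x) ≈ -50.46°.

≈ (6.5°S, 50.5°W)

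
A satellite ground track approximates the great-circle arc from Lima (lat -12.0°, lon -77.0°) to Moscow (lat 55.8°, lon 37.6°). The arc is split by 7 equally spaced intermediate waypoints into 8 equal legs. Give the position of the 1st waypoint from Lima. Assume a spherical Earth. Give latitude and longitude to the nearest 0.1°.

From cos δ = sin φ₁ sin φ₂ + cos φ₁ cos φ₂ cos Δλ, the central angle is δ ≈ 1.983 rad (113.6°).
Interpolate at f = 1/8 with slerp weights a = sin((1−f)δ)/sin δ ≈ 1.077, b = sin(fδ)/sin δ ≈ 0.268.
p = a·p₁ + b·p₂ ≈ (0.356, -0.934, -0.002); φ = arcsin(p_z) ≈ -0.14°, λ = atan2(p_y, p_x) ≈ -69.13°.

≈ lat -0.1°, lon -69.1°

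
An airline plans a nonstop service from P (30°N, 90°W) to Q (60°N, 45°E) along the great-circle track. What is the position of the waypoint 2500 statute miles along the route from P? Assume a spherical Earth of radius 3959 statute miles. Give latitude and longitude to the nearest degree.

≈ (62°N, 64°W)

Convert each endpoint to a unit vector on the sphere (x = cos φ cos λ, y = cos φ sin λ, z = sin φ).
The central angle between the endpoints is δ = arccos(p₁·p₂) ≈ 1.444 rad (82.7°). The total great-circle distance is δ·R ≈ 1.444 × 3959 ≈ 5715 mi, so the target fraction is f = 2500/5715 ≈ 0.437.
Interpolate at f ≈ 0.437 with slerp weights a = sin((1−f)δ)/sin δ ≈ 0.732, b = sin(fδ)/sin δ ≈ 0.595.
p = a·p₁ + b·p₂ ≈ (0.210, -0.423, 0.881); φ = arcsin(p_z) ≈ 61.79°, λ = atan2(p_y, p_x) ≈ -63.57°.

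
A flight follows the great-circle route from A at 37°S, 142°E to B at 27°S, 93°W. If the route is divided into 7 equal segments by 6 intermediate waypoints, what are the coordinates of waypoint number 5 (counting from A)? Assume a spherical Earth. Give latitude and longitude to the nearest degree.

≈ 46°S, 119°W

The haversine formula gives a central angle δ ≈ 1.706 rad (97.8°) between the endpoints.
Interpolate at f = 5/7 with slerp weights a = sin((1−f)δ)/sin δ ≈ 0.473, b = sin(fδ)/sin δ ≈ 0.947.
p = a·p₁ + b·p₂ ≈ (-0.342, -0.610, -0.715); φ = arcsin(p_z) ≈ -45.61°, λ = atan2(p_y, p_x) ≈ -119.23°.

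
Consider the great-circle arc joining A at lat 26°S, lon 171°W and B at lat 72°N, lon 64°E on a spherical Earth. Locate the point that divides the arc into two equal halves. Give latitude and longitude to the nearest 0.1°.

≈ lat 33.8°N, lon 169.7°E

The haversine formula gives a central angle δ ≈ 2.185 rad (125.2°) between the endpoints.
Interpolate at f = 1/2 with slerp weights a = sin((1−f)δ)/sin δ ≈ 1.086, b = sin(fδ)/sin δ ≈ 1.086.
p = a·p₁ + b·p₂ ≈ (-0.817, 0.149, 0.557); φ = arcsin(p_z) ≈ 33.84°, λ = atan2(p_y, p_x) ≈ 169.67°.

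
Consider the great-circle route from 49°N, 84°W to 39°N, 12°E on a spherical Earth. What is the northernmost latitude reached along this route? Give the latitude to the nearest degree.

≈ 56°N

The great circle lies in the plane with unit normal n̂ = (p₁ × p₂)/|p₁ × p₂|.
Here n̂_z ≈ +0.559; the vertex latitude is φ_max = arccos|n̂_z| ≈ 56.0°.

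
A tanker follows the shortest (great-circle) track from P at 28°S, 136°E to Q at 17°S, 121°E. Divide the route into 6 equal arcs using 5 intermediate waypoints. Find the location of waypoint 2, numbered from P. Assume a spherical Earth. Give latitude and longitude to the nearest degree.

From cos δ = sin φ₁ sin φ₂ + cos φ₁ cos φ₂ cos Δλ, the central angle is δ ≈ 0.308 rad (17.7°).
Interpolate at f = 2/6 with slerp weights a = sin((1−f)δ)/sin δ ≈ 0.673, b = sin(fδ)/sin δ ≈ 0.338.
p = a·p₁ + b·p₂ ≈ (-0.594, 0.690, -0.415); φ = arcsin(p_z) ≈ -24.49°, λ = atan2(p_y, p_x) ≈ 130.72°.

≈ 24°S, 131°E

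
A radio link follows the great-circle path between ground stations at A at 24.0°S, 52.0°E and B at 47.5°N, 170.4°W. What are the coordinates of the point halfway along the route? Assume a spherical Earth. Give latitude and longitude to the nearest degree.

Convert each endpoint to a unit vector on the sphere (x = cos φ cos λ, y = cos φ sin λ, z = sin φ).
The central angle between the endpoints is δ = arccos(p₁·p₂) ≈ 2.427 rad (139.1°).
Interpolate at f = 1/2 with slerp weights a = sin((1−f)δ)/sin δ ≈ 1.430, b = sin(fδ)/sin δ ≈ 1.430.
p = a·p₁ + b·p₂ ≈ (-0.148, 0.869, 0.473); φ = arcsin(p_z) ≈ 28.22°, λ = atan2(p_y, p_x) ≈ 99.69°.

≈ 28°N, 100°E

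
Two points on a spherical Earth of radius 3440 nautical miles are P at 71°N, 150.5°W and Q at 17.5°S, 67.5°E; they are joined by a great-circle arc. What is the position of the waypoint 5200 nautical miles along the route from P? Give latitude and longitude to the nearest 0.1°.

≈ 16.9°N, 75.7°E

Write both endpoints as unit vectors p₁, p₂ with components (cos φ cos λ, cos φ sin λ, sin φ).
The central angle between the endpoints is δ = arccos(p₁·p₂) ≈ 2.128 rad (121.9°). The total great-circle distance is δ·R ≈ 2.128 × 3440 ≈ 7321 nmi, so the target fraction is f = 5200/7321 ≈ 0.710.
Interpolate at f ≈ 0.710 with slerp weights a = sin((1−f)δ)/sin δ ≈ 0.681, b = sin(fδ)/sin δ ≈ 1.176.
p = a·p₁ + b·p₂ ≈ (0.236, 0.927, 0.291); φ = arcsin(p_z) ≈ 16.89°, λ = atan2(p_y, p_x) ≈ 75.71°.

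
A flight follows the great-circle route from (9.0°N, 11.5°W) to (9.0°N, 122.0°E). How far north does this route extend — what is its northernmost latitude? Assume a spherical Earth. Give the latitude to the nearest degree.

The great circle lies in the plane with unit normal n̂ = (p₁ × p₂)/|p₁ × p₂|.
Here n̂_z ≈ +0.928; the vertex latitude is φ_max = arccos|n̂_z| ≈ 21.9°.

≈ 22°N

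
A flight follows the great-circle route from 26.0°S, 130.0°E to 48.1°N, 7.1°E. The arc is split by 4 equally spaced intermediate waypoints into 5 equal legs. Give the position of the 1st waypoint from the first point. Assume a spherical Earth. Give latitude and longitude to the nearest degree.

Convert each endpoint to a unit vector on the sphere (x = cos φ cos λ, y = cos φ sin λ, z = sin φ).
The central angle between the endpoints is δ = arccos(p₁·p₂) ≈ 2.281 rad (130.7°).
Interpolate at f = 1/5 with slerp weights a = sin((1−f)δ)/sin δ ≈ 1.277, b = sin(fδ)/sin δ ≈ 0.581.
p = a·p₁ + b·p₂ ≈ (-0.352, 0.927, -0.127); φ = arcsin(p_z) ≈ -7.30°, λ = atan2(p_y, p_x) ≈ 110.81°.

≈ 7°S, 111°E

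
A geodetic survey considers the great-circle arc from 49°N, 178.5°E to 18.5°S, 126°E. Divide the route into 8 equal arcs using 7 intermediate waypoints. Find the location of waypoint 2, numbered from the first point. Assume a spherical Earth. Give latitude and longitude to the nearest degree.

≈ 34°N, 160°E

Convert each endpoint to a unit vector on the sphere (x = cos φ cos λ, y = cos φ sin λ, z = sin φ).
The central angle between the endpoints is δ = arccos(p₁·p₂) ≈ 1.431 rad (82.0°).
Interpolate at f = 2/8 with slerp weights a = sin((1−f)δ)/sin δ ≈ 0.887, b = sin(fδ)/sin δ ≈ 0.354.
p = a·p₁ + b·p₂ ≈ (-0.779, 0.287, 0.558); φ = arcsin(p_z) ≈ 33.89°, λ = atan2(p_y, p_x) ≈ 159.81°.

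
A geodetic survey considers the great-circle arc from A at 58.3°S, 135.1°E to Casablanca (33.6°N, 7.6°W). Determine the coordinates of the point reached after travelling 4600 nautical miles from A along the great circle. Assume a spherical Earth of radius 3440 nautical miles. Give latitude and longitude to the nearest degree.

Write both endpoints as unit vectors p₁, p₂ with components (cos φ cos λ, cos φ sin λ, sin φ).
The central angle between the endpoints is δ = arccos(p₁·p₂) ≈ 2.530 rad (145.0°). The total great-circle distance is δ·R ≈ 2.530 × 3440 ≈ 8705 nmi, so the target fraction is f = 4600/8705 ≈ 0.528.
Interpolate at f ≈ 0.528 with slerp weights a = sin((1−f)δ)/sin δ ≈ 1.620, b = sin(fδ)/sin δ ≈ 1.695.
p = a·p₁ + b·p₂ ≈ (0.797, 0.414, -0.440); φ = arcsin(p_z) ≈ -26.11°, λ = atan2(p_y, p_x) ≈ 27.46°.

≈ 26°S, 27°E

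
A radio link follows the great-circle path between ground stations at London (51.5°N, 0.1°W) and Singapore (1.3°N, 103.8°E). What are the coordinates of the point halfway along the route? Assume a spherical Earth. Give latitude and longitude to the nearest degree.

≈ (38°N, 68°E)

From cos δ = sin φ₁ sin φ₂ + cos φ₁ cos φ₂ cos Δλ, the central angle is δ ≈ 1.703 rad (97.6°).
Interpolate at f = 1/2 with slerp weights a = sin((1−f)δ)/sin δ ≈ 0.759, b = sin(fδ)/sin δ ≈ 0.759.
p = a·p₁ + b·p₂ ≈ (0.291, 0.736, 0.611); φ = arcsin(p_z) ≈ 37.67°, λ = atan2(p_y, p_x) ≈ 68.40°.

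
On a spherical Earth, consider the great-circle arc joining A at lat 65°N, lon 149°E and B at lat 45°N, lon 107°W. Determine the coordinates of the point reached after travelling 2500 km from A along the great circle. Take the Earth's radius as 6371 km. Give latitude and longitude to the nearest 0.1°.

≈ lat 67.9°N, lon 153.0°W

Write both endpoints as unit vectors p₁, p₂ with components (cos φ cos λ, cos φ sin λ, sin φ).
The central angle between the endpoints is δ = arccos(p₁·p₂) ≈ 0.966 rad (55.4°). The total great-circle distance is δ·R ≈ 0.966 × 6371 ≈ 6155 km, so the target fraction is f = 2500/6155 ≈ 0.406.
Interpolate at f ≈ 0.406 with slerp weights a = sin((1−f)δ)/sin δ ≈ 0.660, b = sin(fδ)/sin δ ≈ 0.465.
p = a·p₁ + b·p₂ ≈ (-0.335, -0.171, 0.927); φ = arcsin(p_z) ≈ 67.91°, λ = atan2(p_y, p_x) ≈ -153.00°.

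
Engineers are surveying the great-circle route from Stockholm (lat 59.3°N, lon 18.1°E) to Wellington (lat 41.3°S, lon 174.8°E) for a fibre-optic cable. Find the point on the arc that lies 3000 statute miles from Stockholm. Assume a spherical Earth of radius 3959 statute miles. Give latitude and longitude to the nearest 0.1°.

Convert each endpoint to a unit vector on the sphere (x = cos φ cos λ, y = cos φ sin λ, z = sin φ).
The central angle between the endpoints is δ = arccos(p₁·p₂) ≈ 2.738 rad (156.9°). The total great-circle distance is δ·R ≈ 2.738 × 3959 ≈ 10841 mi, so the target fraction is f = 3000/10841 ≈ 0.277.
Interpolate at f ≈ 0.277 with slerp weights a = sin((1−f)δ)/sin δ ≈ 2.337, b = sin(fδ)/sin δ ≈ 1.751.
p = a·p₁ + b·p₂ ≈ (-0.176, 0.490, 0.854); φ = arcsin(p_z) ≈ 58.62°, λ = atan2(p_y, p_x) ≈ 109.77°.

≈ lat 58.6°N, lon 109.8°E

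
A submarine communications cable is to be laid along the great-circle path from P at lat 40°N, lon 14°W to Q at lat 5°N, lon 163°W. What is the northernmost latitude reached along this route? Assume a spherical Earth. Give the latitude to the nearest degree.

≈ 61°N

The great circle lies in the plane with unit normal n̂ = (p₁ × p₂)/|p₁ × p₂|.
Here n̂_z ≈ -0.490; the vertex latitude is φ_max = arccos|n̂_z| ≈ 60.6°.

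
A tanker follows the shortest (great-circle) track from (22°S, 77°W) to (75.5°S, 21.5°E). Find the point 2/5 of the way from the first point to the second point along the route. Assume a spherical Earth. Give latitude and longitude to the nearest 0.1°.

Convert each endpoint to a unit vector on the sphere (x = cos φ cos λ, y = cos φ sin λ, z = sin φ).
The central angle between the endpoints is δ = arccos(p₁·p₂) ≈ 1.236 rad (70.8°).
Interpolate at f = 2/5 with slerp weights a = sin((1−f)δ)/sin δ ≈ 0.715, b = sin(fδ)/sin δ ≈ 0.502.
p = a·p₁ + b·p₂ ≈ (0.266, -0.600, -0.754); φ = arcsin(p_z) ≈ -48.97°, λ = atan2(p_y, p_x) ≈ -66.07°.

≈ (49.0°S, 66.1°W)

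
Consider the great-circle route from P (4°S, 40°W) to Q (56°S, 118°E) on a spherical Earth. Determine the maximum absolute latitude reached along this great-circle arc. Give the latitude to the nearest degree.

The great circle lies in the plane with unit normal n̂ = (p₁ × p₂)/|p₁ × p₂|.
Here n̂_z ≈ +0.235; the vertex latitude is φ_max = arccos|n̂_z| ≈ 76.4°.

≈ 76°S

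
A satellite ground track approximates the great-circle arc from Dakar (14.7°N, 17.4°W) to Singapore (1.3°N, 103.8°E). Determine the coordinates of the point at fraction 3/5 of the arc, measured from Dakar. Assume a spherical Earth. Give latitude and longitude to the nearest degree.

Write both endpoints as unit vectors p₁, p₂ with components (cos φ cos λ, cos φ sin λ, sin φ).
The central angle between the endpoints is δ = arccos(p₁·p₂) ≈ 2.089 rad (119.7°).
Interpolate at f = 3/5 with slerp weights a = sin((1−f)δ)/sin δ ≈ 0.854, b = sin(fδ)/sin δ ≈ 1.094.
p = a·p₁ + b·p₂ ≈ (0.527, 0.815, 0.241); φ = arcsin(p_z) ≈ 13.97°, λ = atan2(p_y, p_x) ≈ 57.10°.

≈ 14°N, 57°E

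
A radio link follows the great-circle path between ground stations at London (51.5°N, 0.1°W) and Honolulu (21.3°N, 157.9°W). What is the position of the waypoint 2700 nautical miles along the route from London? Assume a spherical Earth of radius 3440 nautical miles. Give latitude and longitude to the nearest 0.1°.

Write both endpoints as unit vectors p₁, p₂ with components (cos φ cos λ, cos φ sin λ, sin φ).
The central angle between the endpoints is δ = arccos(p₁·p₂) ≈ 1.826 rad (104.6°). The total great-circle distance is δ·R ≈ 1.826 × 3440 ≈ 6282 nmi, so the target fraction is f = 2700/6282 ≈ 0.430.
Interpolate at f ≈ 0.430 with slerp weights a = sin((1−f)δ)/sin δ ≈ 0.892, b = sin(fδ)/sin δ ≈ 0.730.
p = a·p₁ + b·p₂ ≈ (-0.075, -0.257, 0.963); φ = arcsin(p_z) ≈ 74.47°, λ = atan2(p_y, p_x) ≈ -106.32°.

≈ (74.5°N, 106.3°W)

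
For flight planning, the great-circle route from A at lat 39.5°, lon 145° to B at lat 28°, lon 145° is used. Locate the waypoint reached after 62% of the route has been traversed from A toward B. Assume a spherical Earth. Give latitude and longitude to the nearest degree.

From cos δ = sin φ₁ sin φ₂ + cos φ₁ cos φ₂ cos Δλ, the central angle is δ ≈ 0.201 rad (11.5°).
Interpolate at f = 0.62 with slerp weights a = sin((1−f)δ)/sin δ ≈ 0.382, b = sin(fδ)/sin δ ≈ 0.623.
p = a·p₁ + b·p₂ ≈ (-0.692, 0.484, 0.535); φ = arcsin(p_z) ≈ 32.37°, λ = atan2(p_y, p_x) ≈ 145.00°.

≈ lat 32°, lon 145°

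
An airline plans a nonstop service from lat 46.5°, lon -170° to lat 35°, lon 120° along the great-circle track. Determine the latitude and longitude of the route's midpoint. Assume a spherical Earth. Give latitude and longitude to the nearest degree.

The haversine formula gives a central angle δ ≈ 0.916 rad (52.5°) between the endpoints.
Interpolate at f = 1/2 with slerp weights a = sin((1−f)δ)/sin δ ≈ 0.557, b = sin(fδ)/sin δ ≈ 0.557.
p = a·p₁ + b·p₂ ≈ (-0.606, 0.329, 0.724); φ = arcsin(p_z) ≈ 46.40°, λ = atan2(p_y, p_x) ≈ 151.52°.

≈ lat 46°, lon 152°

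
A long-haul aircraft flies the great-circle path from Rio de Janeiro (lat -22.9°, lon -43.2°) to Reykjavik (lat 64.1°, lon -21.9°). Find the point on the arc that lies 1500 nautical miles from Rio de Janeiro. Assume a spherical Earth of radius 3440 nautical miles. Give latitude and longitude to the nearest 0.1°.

Write both endpoints as unit vectors p₁, p₂ with components (cos φ cos λ, cos φ sin λ, sin φ).
The central angle between the endpoints is δ = arccos(p₁·p₂) ≈ 1.546 rad (88.6°). The total great-circle distance is δ·R ≈ 1.546 × 3440 ≈ 5318 nmi, so the target fraction is f = 1500/5318 ≈ 0.282.
Interpolate at f ≈ 0.282 with slerp weights a = sin((1−f)δ)/sin δ ≈ 0.896, b = sin(fδ)/sin δ ≈ 0.422.
p = a·p₁ + b·p₂ ≈ (0.773, -0.634, 0.031); φ = arcsin(p_z) ≈ 1.80°, λ = atan2(p_y, p_x) ≈ -39.35°.

≈ lat 1.8°, lon -39.4°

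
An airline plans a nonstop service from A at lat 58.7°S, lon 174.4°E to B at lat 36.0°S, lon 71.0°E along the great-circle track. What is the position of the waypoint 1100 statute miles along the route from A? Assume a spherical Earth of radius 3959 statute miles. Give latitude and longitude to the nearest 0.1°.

From cos δ = sin φ₁ sin φ₂ + cos φ₁ cos φ₂ cos Δλ, the central angle is δ ≈ 1.154 rad (66.1°). The total great-circle distance is δ·R ≈ 1.154 × 3959 ≈ 4569 mi, so the target fraction is f = 1100/4569 ≈ 0.241.
Interpolate at f ≈ 0.241 with slerp weights a = sin((1−f)δ)/sin δ ≈ 0.840, b = sin(fδ)/sin δ ≈ 0.300.
p = a·p₁ + b·p₂ ≈ (-0.355, 0.272, -0.894); φ = arcsin(p_z) ≈ -63.41°, λ = atan2(p_y, p_x) ≈ 142.57°.

≈ lat 63.4°S, lon 142.6°E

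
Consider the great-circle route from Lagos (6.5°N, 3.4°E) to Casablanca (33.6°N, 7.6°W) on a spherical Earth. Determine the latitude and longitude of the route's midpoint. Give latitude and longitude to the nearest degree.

≈ (20°N, 2°W)

Convert each endpoint to a unit vector on the sphere (x = cos φ cos λ, y = cos φ sin λ, z = sin φ).
The central angle between the endpoints is δ = arccos(p₁·p₂) ≈ 0.505 rad (29.0°).
Interpolate at f = 1/2 with slerp weights a = sin((1−f)δ)/sin δ ≈ 0.516, b = sin(fδ)/sin δ ≈ 0.516.
p = a·p₁ + b·p₂ ≈ (0.939, -0.026, 0.344); φ = arcsin(p_z) ≈ 20.13°, λ = atan2(p_y, p_x) ≈ -1.61°.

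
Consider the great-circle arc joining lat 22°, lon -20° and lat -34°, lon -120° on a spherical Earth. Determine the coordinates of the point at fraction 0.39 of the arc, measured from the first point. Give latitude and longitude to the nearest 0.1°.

Write both endpoints as unit vectors p₁, p₂ with components (cos φ cos λ, cos φ sin λ, sin φ).
The central angle between the endpoints is δ = arccos(p₁·p₂) ≈ 1.921 rad (110.1°).
Interpolate at f = 0.39 with slerp weights a = sin((1−f)δ)/sin δ ≈ 0.981, b = sin(fδ)/sin δ ≈ 0.725.
p = a·p₁ + b·p₂ ≈ (0.554, -0.832, -0.038); φ = arcsin(p_z) ≈ -2.17°, λ = atan2(p_y, p_x) ≈ -56.32°.

≈ lat -2.2°, lon -56.3°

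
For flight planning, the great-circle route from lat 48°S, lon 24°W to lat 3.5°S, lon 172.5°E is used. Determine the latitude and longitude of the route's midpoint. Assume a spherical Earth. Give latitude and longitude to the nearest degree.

≈ lat 63°S, lon 159°W

From cos δ = sin φ₁ sin φ₂ + cos φ₁ cos φ₂ cos Δλ, the central angle is δ ≈ 2.208 rad (126.5°).
Interpolate at f = 1/2 with slerp weights a = sin((1−f)δ)/sin δ ≈ 1.111, b = sin(fδ)/sin δ ≈ 1.111.
p = a·p₁ + b·p₂ ≈ (-0.420, -0.158, -0.894); φ = arcsin(p_z) ≈ -63.32°, λ = atan2(p_y, p_x) ≈ -159.44°.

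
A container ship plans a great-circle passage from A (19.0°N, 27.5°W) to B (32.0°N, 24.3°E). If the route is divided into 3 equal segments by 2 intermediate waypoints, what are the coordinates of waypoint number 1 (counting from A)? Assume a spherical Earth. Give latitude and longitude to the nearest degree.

≈ (25°N, 12°W)

Convert each endpoint to a unit vector on the sphere (x = cos φ cos λ, y = cos φ sin λ, z = sin φ).
The central angle between the endpoints is δ = arccos(p₁·p₂) ≈ 0.839 rad (48.1°).
Interpolate at f = 1/3 with slerp weights a = sin((1−f)δ)/sin δ ≈ 0.713, b = sin(fδ)/sin δ ≈ 0.371.
p = a·p₁ + b·p₂ ≈ (0.885, -0.182, 0.429); φ = arcsin(p_z) ≈ 25.39°, λ = atan2(p_y, p_x) ≈ -11.62°.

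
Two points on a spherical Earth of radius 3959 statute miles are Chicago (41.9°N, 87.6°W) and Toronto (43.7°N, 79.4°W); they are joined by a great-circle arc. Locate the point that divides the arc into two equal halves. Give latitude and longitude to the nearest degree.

From cos δ = sin φ₁ sin φ₂ + cos φ₁ cos φ₂ cos Δλ, the central angle is δ ≈ 0.110 rad (6.3°).
Interpolate at f = 1/2 with slerp weights a = sin((1−f)δ)/sin δ ≈ 0.501, b = sin(fδ)/sin δ ≈ 0.501.
p = a·p₁ + b·p₂ ≈ (0.082, -0.728, 0.680); φ = arcsin(p_z) ≈ 42.87°, λ = atan2(p_y, p_x) ≈ -83.56°.

≈ 43°N, 84°W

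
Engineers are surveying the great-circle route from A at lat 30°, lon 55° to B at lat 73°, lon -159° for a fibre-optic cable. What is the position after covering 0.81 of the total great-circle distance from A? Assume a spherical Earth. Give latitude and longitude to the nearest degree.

The haversine formula gives a central angle δ ≈ 1.299 rad (74.4°) between the endpoints.
Interpolate at f = 0.81 with slerp weights a = sin((1−f)δ)/sin δ ≈ 0.254, b = sin(fδ)/sin δ ≈ 0.902.
p = a·p₁ + b·p₂ ≈ (-0.120, 0.085, 0.989); φ = arcsin(p_z) ≈ 81.52°, λ = atan2(p_y, p_x) ≈ 144.56°.

≈ lat 82°, lon 145°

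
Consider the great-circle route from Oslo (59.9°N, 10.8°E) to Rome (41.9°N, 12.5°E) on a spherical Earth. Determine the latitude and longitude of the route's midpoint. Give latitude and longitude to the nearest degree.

Write both endpoints as unit vectors p₁, p₂ with components (cos φ cos λ, cos φ sin λ, sin φ).
The central angle between the endpoints is δ = arccos(p₁·p₂) ≈ 0.315 rad (18.0°).
Interpolate at f = 1/2 with slerp weights a = sin((1−f)δ)/sin δ ≈ 0.506, b = sin(fδ)/sin δ ≈ 0.506.
p = a·p₁ + b·p₂ ≈ (0.617, 0.129, 0.776); φ = arcsin(p_z) ≈ 50.90°, λ = atan2(p_y, p_x) ≈ 11.82°.

≈ (51°N, 12°E)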